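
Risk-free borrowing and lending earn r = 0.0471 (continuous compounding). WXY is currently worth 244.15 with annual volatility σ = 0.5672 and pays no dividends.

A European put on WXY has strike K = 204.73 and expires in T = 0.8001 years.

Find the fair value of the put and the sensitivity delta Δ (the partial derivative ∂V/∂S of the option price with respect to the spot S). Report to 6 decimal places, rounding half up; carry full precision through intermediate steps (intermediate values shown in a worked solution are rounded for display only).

price = 24.456363
Δ = -0.249828

σ√T = 0.5672·√0.8001 = 0.507351
d₁ = (ln(S/K) + (r+σ²/2)T) / (σ√T) = (ln(244.15/204.73) + (0.0471+0.5672²/2)·0.8001) / 0.507351 = (0.176091 + 0.166387) / 0.507351 = 0.675032
d₂ = d₁ − σ√T = 0.675032 − 0.507351 = 0.167681
e^{−rT} = 0.963017
N(−d₁) = 0.249828,  N(−d₂) = 0.433417
Put price V = K·e^{−rT}·N(−d₂) − S·N(−d₁) = 85.451822 − 60.995460 = 24.456363
Δ = −N(−d₁) = -0.249828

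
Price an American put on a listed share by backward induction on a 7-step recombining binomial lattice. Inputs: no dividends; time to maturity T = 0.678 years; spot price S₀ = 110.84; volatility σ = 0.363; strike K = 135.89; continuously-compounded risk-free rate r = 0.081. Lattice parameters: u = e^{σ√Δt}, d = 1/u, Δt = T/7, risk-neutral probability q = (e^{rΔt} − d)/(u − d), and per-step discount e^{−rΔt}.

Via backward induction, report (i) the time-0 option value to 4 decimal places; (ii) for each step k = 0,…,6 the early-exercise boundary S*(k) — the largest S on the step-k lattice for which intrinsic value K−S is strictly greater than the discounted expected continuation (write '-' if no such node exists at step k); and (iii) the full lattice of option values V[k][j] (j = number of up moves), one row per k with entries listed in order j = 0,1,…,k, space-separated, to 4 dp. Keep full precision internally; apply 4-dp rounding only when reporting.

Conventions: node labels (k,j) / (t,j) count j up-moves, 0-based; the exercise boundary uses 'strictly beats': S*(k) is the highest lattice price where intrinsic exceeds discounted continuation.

Δt=0.09686  u=1.11960  d=0.89318  q=0.50657  discount=0.99219
step 7 (expiry): payoffs max(K−S,0) = 85.6264 72.8843 56.9119 36.8905 11.7934 0.0000 0.0000 0.0000
step 6: (k=6,j=0): S=56.2752, K−S=79.6148, hold=78.5529 ⇒ V=79.6148 exercise | (k=6,j=1): S=70.5413, K−S=65.3487, hold=64.2868 ⇒ V=65.3487 exercise | (k=6,j=2): S=88.4240, K−S=47.4660, hold=46.4041 ⇒ V=47.4660 exercise | (k=6,j=3): S=110.8400, K−S=25.0500, hold=23.9881 ⇒ V=25.0500 exercise | (k=6,j=4): S=138.9387, K−S=0.0000, hold=5.7737 ⇒ V=5.7737 continue | (k=6,j=5): S=174.1605, K−S=0.0000, hold=0.0000 ⇒ V=0.0000 continue | (k=6,j=6): S=218.3114, K−S=0.0000, hold=0.0000 ⇒ V=0.0000 continue  boundary S*=110.8400
step 5: (k=5,j=0): S=63.0057, K−S=72.8843, hold=71.8223 ⇒ V=72.8843 exercise | (k=5,j=1): S=78.9781, K−S=56.9119, hold=55.8500 ⇒ V=56.9119 exercise | (k=5,j=2): S=98.9995, K−S=36.8905, hold=35.8285 ⇒ V=36.8905 exercise | (k=5,j=3): S=124.0966, K−S=11.7934, hold=15.1657 ⇒ V=15.1657 continue | (k=5,j=4): S=155.5559, K−S=0.0000, hold=2.8267 ⇒ V=2.8267 continue | (k=5,j=5): S=194.9903, K−S=0.0000, hold=0.0000 ⇒ V=0.0000 continue  boundary S*=98.9995
step 4: (k=4,j=0): S=70.5413, K−S=65.3487, hold=64.2868 ⇒ V=65.3487 exercise | (k=4,j=1): S=88.4240, K−S=47.4660, hold=46.4041 ⇒ V=47.4660 exercise | (k=4,j=2): S=110.8400, K−S=25.0500, hold=25.6830 ⇒ V=25.6830 continue | (k=4,j=3): S=138.9387, K−S=0.0000, hold=8.8454 ⇒ V=8.8454 continue | (k=4,j=4): S=174.1605, K−S=0.0000, hold=1.3838 ⇒ V=1.3838 continue  boundary S*=88.4240
step 3: (k=3,j=0): S=78.9781, K−S=56.9119, hold=55.8500 ⇒ V=56.9119 exercise | (k=3,j=1): S=98.9995, K−S=36.8905, hold=36.1467 ⇒ V=36.8905 exercise | (k=3,j=2): S=124.0966, K−S=11.7934, hold=17.0195 ⇒ V=17.0195 continue | (k=3,j=3): S=155.5559, K−S=0.0000, hold=5.0260 ⇒ V=5.0260 continue  boundary S*=98.9995
step 2: (k=2,j=0): S=88.4240, K−S=47.4660, hold=46.4041 ⇒ V=47.4660 exercise | (k=2,j=1): S=110.8400, K−S=25.0500, hold=26.6148 ⇒ V=26.6148 continue | (k=2,j=2): S=138.9387, K−S=0.0000, hold=10.8584 ⇒ V=10.8584 continue  boundary S*=88.4240
step 1: (k=1,j=0): S=98.9995, K−S=36.8905, hold=36.6150 ⇒ V=36.8905 exercise | (k=1,j=1): S=124.0966, K−S=11.7934, hold=18.4874 ⇒ V=18.4874 continue  boundary S*=98.9995
step 0: (k=0,j=0): S=110.8400, K−S=25.0500, hold=27.3526 ⇒ V=27.3526 continue  boundary S*=-

price = 27.3526
boundary = - 98.9995 88.4240 98.9995 88.4240 98.9995 110.8400
tree:
27.3526
36.8905 18.4874
47.4660 26.6148 10.8584
56.9119 36.8905 17.0195 5.0260
65.3487 47.4660 25.6830 8.8454 1.3838
72.8843 56.9119 36.8905 15.1657 2.8267 0.0000
79.6148 65.3487 47.4660 25.0500 5.7737 0.0000 0.0000
85.6264 72.8843 56.9119 36.8905 11.7934 0.0000 0.0000 0.0000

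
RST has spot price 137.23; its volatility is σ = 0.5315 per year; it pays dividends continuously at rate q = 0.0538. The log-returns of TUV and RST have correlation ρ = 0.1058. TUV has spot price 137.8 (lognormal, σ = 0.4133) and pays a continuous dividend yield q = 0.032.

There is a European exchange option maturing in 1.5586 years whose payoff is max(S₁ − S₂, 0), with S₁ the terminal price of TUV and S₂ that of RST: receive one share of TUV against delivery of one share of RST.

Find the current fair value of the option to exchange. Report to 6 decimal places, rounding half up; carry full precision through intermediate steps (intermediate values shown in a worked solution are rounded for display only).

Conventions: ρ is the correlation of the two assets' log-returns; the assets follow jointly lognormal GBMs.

σ_eff = √(σ₁² + σ₂² − 2ρσ₁σ₂) = √(0.4133² + 0.5315² − 2·0.1058·0.4133·0.5315) = 0.637830
d₁ = (ln(S₁/S₂) + (q₂ − q₁ + σ_eff²/2)T) / (σ_eff√T) = (ln(137.8/137.23) + (0.0538 − 0.032 + 0.203414)·1.5586) / 0.796292 = 0.446021
d₂ = d₁ − σ_eff√T = 0.446021 − 0.796292 = -0.350271
N(d₁) = 0.672209,  N(d₂) = 0.363068
V = S₁·e^{−q₁T}·N(d₁) − S₂·e^{−q₂T}·N(d₂) = 88.123754 − 45.816288 = 42.307466
Key observation: pricing in RST-units makes this a unit-strike call on the ratio S₁/S₂ — the risk-free rate cancels and cannot affect the value.

exchange price = 42.307466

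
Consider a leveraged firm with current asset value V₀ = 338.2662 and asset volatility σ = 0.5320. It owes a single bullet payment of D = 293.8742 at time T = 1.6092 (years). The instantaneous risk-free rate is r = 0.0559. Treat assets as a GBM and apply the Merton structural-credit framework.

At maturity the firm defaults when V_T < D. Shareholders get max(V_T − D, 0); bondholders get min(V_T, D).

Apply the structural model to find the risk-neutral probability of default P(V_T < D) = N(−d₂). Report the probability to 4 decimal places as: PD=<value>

Equity is a call on the firm's assets struck at D = 293.8742:
d₁ = [ln(V₀/D) + (r + σ²/2)T] / (σ√T)
   = [ln(338.2662/293.8742) + (0.0559 + 0.5·0.5320²)·1.6092] / (0.5320·√1.6092)
   = [0.140681 + 0.317675] / 0.674865 = 0.679183
d₂ = d₁ − σ√T = 0.679183 − 0.674865 = 0.004319
risk-neutral PD = N(−d₂) = N(-0.004319) = 0.498277

PD=0.4983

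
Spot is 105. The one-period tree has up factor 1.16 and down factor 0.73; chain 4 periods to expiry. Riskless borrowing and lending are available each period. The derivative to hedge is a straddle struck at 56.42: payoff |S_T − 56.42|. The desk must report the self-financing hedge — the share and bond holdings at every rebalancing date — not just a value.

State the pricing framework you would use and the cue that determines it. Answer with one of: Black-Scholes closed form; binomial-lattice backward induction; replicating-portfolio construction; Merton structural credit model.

framework: replicating-portfolio construction

Key observation: the mandate to exhibit the hedge at every date and state singles out the replicating-portfolio construction on the 4-period tree with factors 1.16 and 0.73 from 105.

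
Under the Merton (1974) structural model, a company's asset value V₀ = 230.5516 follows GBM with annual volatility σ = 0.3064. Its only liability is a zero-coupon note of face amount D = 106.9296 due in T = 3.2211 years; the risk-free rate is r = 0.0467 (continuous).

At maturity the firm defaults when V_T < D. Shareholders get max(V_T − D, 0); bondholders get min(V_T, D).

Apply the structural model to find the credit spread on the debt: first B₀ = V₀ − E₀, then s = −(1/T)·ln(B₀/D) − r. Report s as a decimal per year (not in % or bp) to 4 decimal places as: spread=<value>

Equity is a call on the firm's assets struck at D = 106.9296:
d₁ = [ln(V₀/D) + (r + σ²/2)T] / (σ√T)
   = [ln(230.5516/106.9296) + (0.0467 + 0.5·0.3064²)·3.2211] / (0.3064·√3.2211)
   = [0.768304 + 0.301625] / 0.549909 = 1.945648
d₂ = d₁ − σ√T = 1.945648 − 0.549909 = 1.395739
N(d₁) = 0.974151,  N(d₂) = 0.918603,  e^(−rT) = 0.860342
E₀ = V₀·N(d₁) − D·e^(−rT)·N(d₂)
   = 230.5516·0.974151 − 106.9296·0.860342·0.918603 = 140.084323
B₀ = V₀ − E₀ = 230.5516 − 140.084323 = 90.467277
spread = −(1/T)·ln(B₀/D) − r = −(1/3.2211)·ln(90.467277/106.9296) − 0.0467 = 0.00520229

spread=0.0052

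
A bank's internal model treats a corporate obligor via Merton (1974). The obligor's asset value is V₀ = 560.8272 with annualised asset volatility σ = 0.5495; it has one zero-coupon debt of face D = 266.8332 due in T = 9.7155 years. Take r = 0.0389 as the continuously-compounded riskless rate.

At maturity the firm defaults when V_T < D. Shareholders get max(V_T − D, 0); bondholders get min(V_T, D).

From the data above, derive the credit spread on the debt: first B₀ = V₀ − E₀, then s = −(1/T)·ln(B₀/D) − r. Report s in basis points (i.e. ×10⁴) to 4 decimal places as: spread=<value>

Apply the equity-as-call identities (strike 266.8332, horizon 9.7155 years):
d₁ = [ln(V₀/D) + (r + σ²/2)T] / (σ√T)
   = [ln(560.8272/266.8332) + (0.0389 + 0.5·0.5495²)·9.7155] / (0.5495·√9.7155)
   = [0.742789 + 1.844732] / 1.712775 = 1.510719
d₂ = d₁ − σ√T = 1.510719 − 1.712775 = -0.202056
N(d₁) = 0.934570,  N(d₂) = 0.419936,  e^(−rT) = 0.685276
E₀ = V₀·N(d₁) − D·e^(−rT)·N(d₂)
   = 560.8272·0.934570 − 266.8332·0.685276·0.419936 = 447.344971
B₀ = V₀ − E₀ = 560.8272 − 447.344971 = 113.482229
spread = −(1/T)·ln(B₀/D) − r = −(1/9.7155)·ln(113.482229/266.8332) − 0.0389 = 0.04910139
in basis points: 0.04910139 × 10⁴ = 491.0139 bp

spread=491.0139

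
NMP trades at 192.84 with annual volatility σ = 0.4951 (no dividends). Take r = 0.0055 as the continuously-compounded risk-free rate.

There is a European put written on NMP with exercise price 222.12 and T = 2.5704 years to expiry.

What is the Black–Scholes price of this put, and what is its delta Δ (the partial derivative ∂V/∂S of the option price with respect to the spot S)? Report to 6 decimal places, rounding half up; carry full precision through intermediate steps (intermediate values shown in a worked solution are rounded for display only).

σ√T = 0.4951·√2.5704 = 0.793767
d₁ = (ln(S/K) + (r+σ²/2)T) / (σ√T) = (ln(192.84/222.12) + (0.0055+0.4951²/2)·2.5704) / 0.793767 = (-0.141357 + 0.329171) / 0.793767 = 0.236610
d₂ = d₁ − σ√T = 0.236610 − 0.793767 = -0.557157
e^{−rT} = 0.985962
N(−d₁) = 0.406480,  N(−d₂) = 0.711290
Put price V = K·e^{−rT}·N(−d₂) − S·N(−d₁) = 155.773873 − 78.385512 = 77.388361
Δ = −N(−d₁) = -0.406480

price = 77.388361
Δ = -0.406480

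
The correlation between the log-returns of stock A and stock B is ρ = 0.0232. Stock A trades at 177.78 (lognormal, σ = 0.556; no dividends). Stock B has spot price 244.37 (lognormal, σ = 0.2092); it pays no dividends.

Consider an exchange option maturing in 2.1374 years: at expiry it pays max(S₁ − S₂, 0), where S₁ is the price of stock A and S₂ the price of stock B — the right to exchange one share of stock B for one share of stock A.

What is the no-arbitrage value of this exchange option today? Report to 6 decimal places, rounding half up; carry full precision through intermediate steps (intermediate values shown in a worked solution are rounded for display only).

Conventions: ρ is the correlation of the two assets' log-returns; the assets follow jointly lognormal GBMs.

σ_eff = √(σ₁² + σ₂² − 2ρσ₁σ₂) = √(0.556² + 0.2092² − 2·0.0232·0.556·0.2092) = 0.589494
d₁ = (ln(S₁/S₂) + (q₂ − q₁ + σ_eff²/2)T) / (σ_eff√T) = (ln(177.78/244.37) + (0.0 − 0.0 + 0.173752)·2.1374) / 0.861832 = 0.061776
d₂ = d₁ − σ_eff√T = 0.061776 − 0.861832 = -0.800056
N(d₁) = 0.524629,  N(d₂) = 0.211839
V = S₁·e^{−q₁T}·N(d₁) − S₂·e^{−q₂T}·N(d₂) = 93.268609 − 51.767142 = 41.501467
Key observation: no risk-free rate is needed — with the second asset as numeraire the exchange option is a call on the ratio S₁/S₂, and r cancels out of the value.

exchange price = 41.501467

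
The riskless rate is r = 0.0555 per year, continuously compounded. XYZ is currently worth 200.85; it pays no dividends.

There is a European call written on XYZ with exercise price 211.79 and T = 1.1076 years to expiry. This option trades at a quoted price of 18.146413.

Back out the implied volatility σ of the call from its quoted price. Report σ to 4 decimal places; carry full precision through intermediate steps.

sigma = 0.2063

At σ = 0.2063 the Black–Scholes value reproduces the quote:
σ√T = 0.2063·√1.1076 = 0.217115
d₁ = (ln(S/K) + (r+σ²/2)T) / (σ√T) = (ln(200.85/211.79) + (0.0555+0.2063²/2)·1.1076) / 0.217115 = (-0.053037 + 0.085041) / 0.217115 = 0.147408
d₂ = d₁ − σ√T = 0.147408 − 0.217115 = -0.069708
e^{−rT} = 0.940379
N(d₁) = 0.558595,  N(d₂) = 0.472213
V = S·N(d₁) − K·e^{−rT}·N(d₂) = 112.193787 − 94.047375 = 18.146413 (the quoted price), and the Black–Scholes price is strictly increasing in σ, so σ is unique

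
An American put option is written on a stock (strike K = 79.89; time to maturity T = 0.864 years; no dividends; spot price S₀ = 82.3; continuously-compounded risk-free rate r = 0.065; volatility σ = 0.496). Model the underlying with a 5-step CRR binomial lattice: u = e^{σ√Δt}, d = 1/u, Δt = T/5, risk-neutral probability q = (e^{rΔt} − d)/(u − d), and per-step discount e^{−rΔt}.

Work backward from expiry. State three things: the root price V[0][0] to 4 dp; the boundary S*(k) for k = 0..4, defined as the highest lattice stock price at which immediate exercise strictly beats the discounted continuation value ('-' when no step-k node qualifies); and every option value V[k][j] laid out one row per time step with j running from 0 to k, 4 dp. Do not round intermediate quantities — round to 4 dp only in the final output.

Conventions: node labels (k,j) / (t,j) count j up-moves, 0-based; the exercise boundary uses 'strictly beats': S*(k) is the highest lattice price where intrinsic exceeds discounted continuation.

price = 12.3334
boundary = - - - 44.3371 54.4893
tree:
12.3334
18.2786 6.0770
26.1051 10.0910 1.7995
35.5529 16.3173 3.4719 0.0000
43.8136 25.4007 6.6986 0.0000 0.0000
50.5352 35.5529 12.9238 0.0000 0.0000 0.0000

Δt=0.17280  u=1.22898  d=0.81368  q=0.47583  discount=0.98883
step 5 (expiry): payoffs max(K−S,0) = 50.5352 35.5529 12.9238 0.0000 0.0000 0.0000
step 4: (k=4,j=0): S=36.0764, K−S=43.8136, hold=42.9213 ⇒ V=43.8136 exercise | (k=4,j=1): S=54.4893, K−S=25.4007, hold=24.5084 ⇒ V=25.4007 exercise | (k=4,j=2): S=82.3000, K−S=0.0000, hold=6.6986 ⇒ V=6.6986 continue | (k=4,j=3): S=124.3049, K−S=0.0000, hold=0.0000 ⇒ V=0.0000 continue | (k=4,j=4): S=187.7487, K−S=0.0000, hold=0.0000 ⇒ V=0.0000 continue  boundary S*=54.4893
step 3: (k=3,j=0): S=44.3371, K−S=35.5529, hold=34.6606 ⇒ V=35.5529 exercise | (k=3,j=1): S=66.9662, K−S=12.9238, hold=16.3173 ⇒ V=16.3173 continue | (k=3,j=2): S=101.1449, K−S=0.0000, hold=3.4719 ⇒ V=3.4719 continue | (k=3,j=3): S=152.7681, K−S=0.0000, hold=0.0000 ⇒ V=0.0000 continue  boundary S*=44.3371
step 2: (k=2,j=0): S=54.4893, K−S=25.4007, hold=26.1051 ⇒ V=26.1051 continue | (k=2,j=1): S=82.3000, K−S=0.0000, hold=10.0910 ⇒ V=10.0910 continue | (k=2,j=2): S=124.3049, K−S=0.0000, hold=1.7995 ⇒ V=1.7995 continue  boundary S*=-
step 1: (k=1,j=0): S=66.9662, K−S=12.9238, hold=18.2786 ⇒ V=18.2786 continue | (k=1,j=1): S=101.1449, K−S=0.0000, hold=6.0770 ⇒ V=6.0770 continue  boundary S*=-
step 0: (k=0,j=0): S=82.3000, K−S=0.0000, hold=12.3334 ⇒ V=12.3334 continue  boundary S*=-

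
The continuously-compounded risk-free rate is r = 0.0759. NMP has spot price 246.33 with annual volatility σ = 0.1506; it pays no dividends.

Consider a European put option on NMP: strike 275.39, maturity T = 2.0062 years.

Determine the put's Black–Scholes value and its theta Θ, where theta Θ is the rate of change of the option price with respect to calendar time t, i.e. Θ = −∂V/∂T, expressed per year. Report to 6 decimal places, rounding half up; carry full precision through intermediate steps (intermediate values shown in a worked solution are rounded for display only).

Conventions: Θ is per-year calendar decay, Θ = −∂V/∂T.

σ√T = 0.1506·√2.0062 = 0.213310
d₁ = (ln(S/K) + (r+σ²/2)T) / (σ√T) = (ln(246.33/275.39) + (0.0759+0.1506²/2)·2.0062) / 0.213310 = (-0.111516 + 0.175021) / 0.213310 = 0.297712
d₂ = d₁ − σ√T = 0.297712 − 0.213310 = 0.084402
e^{−rT} = 0.858756
N(−d₁) = 0.382961,  N(−d₂) = 0.466369
Put price V = K·e^{−rT}·N(−d₂) − S·N(−d₁) = 110.292803 − 94.334904 = 15.957899
φ(d₁) = (1/√(2π))·e^{−d₁²/2} = 0.381649
Θ = −S·φ(d₁)·σ/(2√T) + r·K·e^{−rT}·N(−d₂) = −4.997916 + 8.371224 = 3.373308

price = 15.957899
Θ = 3.373308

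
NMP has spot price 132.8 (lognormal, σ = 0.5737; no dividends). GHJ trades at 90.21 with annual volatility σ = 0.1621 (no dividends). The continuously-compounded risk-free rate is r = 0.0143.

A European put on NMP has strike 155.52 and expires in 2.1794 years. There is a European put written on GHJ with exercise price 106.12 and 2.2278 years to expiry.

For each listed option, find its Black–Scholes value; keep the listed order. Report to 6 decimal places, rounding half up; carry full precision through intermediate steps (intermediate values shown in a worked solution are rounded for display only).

price(NMP put K=155.52) = 55.971440
price(GHJ put K=106.12) = 16.895673

[NMP put K=155.52]
σ√T = 0.5737·√2.1794 = 0.846941
d₁ = (ln(S/K) + (r+σ²/2)T) / (σ√T) = (ln(132.8/155.52) + (0.0143+0.5737²/2)·2.1794) / 0.846941 = (-0.157930 + 0.389820) / 0.846941 = 0.273797
d₂ = d₁ − σ√T = 0.273797 − 0.846941 = -0.573144
e^{−rT} = 0.969315
N(−d₁) = 0.392120,  N(−d₂) = 0.716726
price = K·e^{−rT}·N(−d₂) − S·N(−d₁) = 108.045010 − 52.073570 = 55.971440
[GHJ put K=106.12]
σ√T = 0.1621·√2.2278 = 0.241947
d₁ = (ln(S/K) + (r+σ²/2)T) / (σ√T) = (ln(90.21/106.12) + (0.0143+0.1621²/2)·2.2278) / 0.241947 = (-0.162430 + 0.061127) / 0.241947 = -0.418700
d₂ = d₁ − σ√T = -0.418700 − 0.241947 = -0.660647
e^{−rT} = 0.968645
N(−d₁) = 0.662282,  N(−d₂) = 0.745581
price = K·e^{−rT}·N(−d₂) − S·N(−d₁) = 76.640159 − 59.744486 = 16.895673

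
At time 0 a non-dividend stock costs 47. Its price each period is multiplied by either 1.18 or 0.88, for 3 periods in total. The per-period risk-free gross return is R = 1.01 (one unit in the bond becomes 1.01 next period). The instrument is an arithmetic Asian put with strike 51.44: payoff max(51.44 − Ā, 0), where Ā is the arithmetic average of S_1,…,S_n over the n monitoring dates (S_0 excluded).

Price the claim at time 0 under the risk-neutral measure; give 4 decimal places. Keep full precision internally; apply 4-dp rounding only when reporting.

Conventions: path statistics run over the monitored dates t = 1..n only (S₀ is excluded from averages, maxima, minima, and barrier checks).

price = 5.6357

Risk-neutral up-probability p* = (R−d)/(u−d) = (1.01−0.88)/(1.18−0.88) = 0.4333; the claim prices as the p*-weighted sum of path payoffs discounted by R^3.
Enumerate all 2^3 = 8 price paths (U = up ×1.18, D = down ×0.88); each path with k up-moves has probability p*^k·(1−p*)^(3−k).
DDD: Ā=36.5953, payoff=14.8447, prob=0.181963
UDD: Ā=49.0710, payoff=2.3690, prob=0.139148
DUD: Ā=44.3710, payoff=7.0690, prob=0.139148
UUD: Ā=59.4975, payoff=0.0000, prob=0.106407
DDU: Ā=40.2350, payoff=11.2050, prob=0.139148
UDU: Ā=53.9515, payoff=0.0000, prob=0.106407
DUU: Ā=49.2515, payoff=2.1885, prob=0.106407
UUU: Ā=66.0418, payoff=0.0000, prob=0.081370
Price = Σ prob·payoff / R^3 = 5.806486 / 1.030301 = 5.6357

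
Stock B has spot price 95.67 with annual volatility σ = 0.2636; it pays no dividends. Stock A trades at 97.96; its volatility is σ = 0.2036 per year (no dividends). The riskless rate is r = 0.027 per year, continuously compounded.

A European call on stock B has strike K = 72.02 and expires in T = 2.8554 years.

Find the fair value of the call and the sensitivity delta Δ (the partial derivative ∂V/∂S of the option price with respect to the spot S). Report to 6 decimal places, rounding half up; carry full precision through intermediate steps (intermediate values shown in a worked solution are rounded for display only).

σ√T = 0.2636·√2.8554 = 0.445429
d₁ = (ln(S/K) + (r+σ²/2)T) / (σ√T) = (ln(95.67/72.02) + (0.027+0.2636²/2)·2.8554) / 0.445429 = (0.283961 + 0.176299) / 0.445429 = 1.033296
d₂ = d₁ − σ√T = 1.033296 − 0.445429 = 0.587867
e^{−rT} = 0.925801
N(d₁) = 0.849267,  N(d₂) = 0.721689
Call price V = S·N(d₁) − K·e^{−rT}·N(d₂) = 81.249401 − 48.119483 = 33.129918
Δ = N(d₁) = 0.849267

price = 33.129918
Δ = 0.849267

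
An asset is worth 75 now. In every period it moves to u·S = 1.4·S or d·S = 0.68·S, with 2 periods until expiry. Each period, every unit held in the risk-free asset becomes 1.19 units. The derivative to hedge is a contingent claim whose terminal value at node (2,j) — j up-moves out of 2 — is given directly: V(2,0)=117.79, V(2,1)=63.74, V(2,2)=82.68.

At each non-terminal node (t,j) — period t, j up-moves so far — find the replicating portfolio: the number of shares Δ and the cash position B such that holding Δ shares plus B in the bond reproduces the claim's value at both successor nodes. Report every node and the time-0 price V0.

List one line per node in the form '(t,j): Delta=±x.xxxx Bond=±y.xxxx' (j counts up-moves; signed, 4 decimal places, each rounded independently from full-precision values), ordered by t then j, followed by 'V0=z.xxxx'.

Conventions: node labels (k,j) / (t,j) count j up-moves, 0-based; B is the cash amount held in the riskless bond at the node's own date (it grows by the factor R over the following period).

The replicating-portfolio and risk-neutral prices coincide; use p* = (1.19−0.68)/(1.4−0.68) = 0.7083 for the latter.
At maturity the claim pays: V(2,0)=117.7900, V(2,1)=63.7400, V(2,2)=82.6800
Node (1,0) S=51.0000: V=(p*·63.7400+(1−p*)·117.7900)/1.19=66.8106; Δ=(63.7400−117.7900)/(71.4000−34.6800)=-1.4719; B=V−Δ·S=141.8800
Node (1,1) S=105.0000: V=(p*·82.6800+(1−p*)·63.7400)/1.19=64.8368; Δ=(82.6800−63.7400)/(147.0000−71.4000)=0.2505; B=V−Δ·S=38.5313
Node (0,0) S=75.0000: V=(p*·64.8368+(1−p*)·66.8106)/1.19=54.9685; Δ=(64.8368−66.8106)/(105.0000−51.0000)=-0.0366; B=V−Δ·S=57.7098
Check: Δ(0,0)·S0 + B(0,0) = 54.9685 = V0.

(0,0): Delta=-0.0366 Bond=57.7098
(1,0): Delta=-1.4719 Bond=141.8800
(1,1): Delta=0.2505 Bond=38.5313
V0=54.9685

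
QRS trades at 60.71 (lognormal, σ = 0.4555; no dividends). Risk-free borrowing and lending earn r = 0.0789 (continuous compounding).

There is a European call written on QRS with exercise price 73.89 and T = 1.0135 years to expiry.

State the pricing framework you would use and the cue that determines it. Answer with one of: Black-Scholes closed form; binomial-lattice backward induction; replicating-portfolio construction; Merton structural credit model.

framework: Black-Scholes closed form

Key observation: everything needed for the exact continuous-time valuation of the European call on QRS (strike 73.89) is given, and no feature rules the closed form out.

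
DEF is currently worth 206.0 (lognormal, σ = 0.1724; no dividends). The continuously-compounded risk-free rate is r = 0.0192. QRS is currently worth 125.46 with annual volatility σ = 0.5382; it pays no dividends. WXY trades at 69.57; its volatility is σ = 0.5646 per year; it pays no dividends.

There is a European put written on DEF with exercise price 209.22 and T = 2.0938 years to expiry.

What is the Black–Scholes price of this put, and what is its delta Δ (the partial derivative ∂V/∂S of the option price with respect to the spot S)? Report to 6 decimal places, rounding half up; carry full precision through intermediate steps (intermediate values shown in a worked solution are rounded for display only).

σ√T = 0.1724·√2.0938 = 0.249462
d₁ = (ln(S/K) + (r+σ²/2)T) / (σ√T) = (ln(206.0/209.22) + (0.0192+0.1724²/2)·2.0938) / 0.249462 = (-0.015510 + 0.071317) / 0.249462 = 0.223707
d₂ = d₁ − σ√T = 0.223707 − 0.249462 = -0.025755
e^{−rT} = 0.960596
N(−d₁) = 0.411493,  N(−d₂) = 0.510274
Put price V = K·e^{−rT}·N(−d₂) − S·N(−d₁) = 102.552742 − 84.767468 = 17.785274
Δ = −N(−d₁) = -0.411493

price = 17.785274
Δ = -0.411493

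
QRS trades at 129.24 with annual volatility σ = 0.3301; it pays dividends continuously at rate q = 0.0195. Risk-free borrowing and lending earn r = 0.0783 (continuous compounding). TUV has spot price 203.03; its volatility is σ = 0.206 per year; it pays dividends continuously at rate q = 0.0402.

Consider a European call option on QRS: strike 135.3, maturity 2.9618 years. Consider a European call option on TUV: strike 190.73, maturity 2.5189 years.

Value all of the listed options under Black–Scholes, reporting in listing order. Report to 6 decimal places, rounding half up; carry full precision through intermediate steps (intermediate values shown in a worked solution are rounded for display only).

[QRS call K=135.3]
σ√T = 0.3301·√2.9618 = 0.568098
d₁ = (ln(S/K) + (r−q+σ²/2)T) / (σ√T) = (ln(129.24/135.3) + (0.0783−0.0195+0.3301²/2)·2.9618) / 0.568098 = (-0.045823 + 0.335522) / 0.568098 = 0.509944
d₂ = d₁ − σ√T = 0.509944 − 0.568098 = -0.058154
e^{−rT} = 0.793018
e^{−qT} = 0.943881
N(d₁) = 0.694955,  N(d₂) = 0.476813
price = S·e^{−qT}·N(d₁) − K·e^{−rT}·N(d₂) = 84.775562 − 51.159820 = 33.615742
[TUV call K=190.73]
σ√T = 0.206·√2.5189 = 0.326943
d₁ = (ln(S/K) + (r−q+σ²/2)T) / (σ√T) = (ln(203.03/190.73) + (0.0783−0.0402+0.206²/2)·2.5189) / 0.326943 = (0.062495 + 0.149416) / 0.326943 = 0.648158
d₂ = d₁ − σ√T = 0.648158 − 0.326943 = 0.321215
e^{−rT} = 0.821002
e^{−qT} = 0.903698
N(d₁) = 0.741559,  N(d₂) = 0.625976
price = S·e^{−qT}·N(d₁) − K·e^{−rT}·N(d₂) = 136.059586 − 98.021403 = 38.038182

price(QRS call K=135.3) = 33.615742
price(TUV call K=190.73) = 38.038182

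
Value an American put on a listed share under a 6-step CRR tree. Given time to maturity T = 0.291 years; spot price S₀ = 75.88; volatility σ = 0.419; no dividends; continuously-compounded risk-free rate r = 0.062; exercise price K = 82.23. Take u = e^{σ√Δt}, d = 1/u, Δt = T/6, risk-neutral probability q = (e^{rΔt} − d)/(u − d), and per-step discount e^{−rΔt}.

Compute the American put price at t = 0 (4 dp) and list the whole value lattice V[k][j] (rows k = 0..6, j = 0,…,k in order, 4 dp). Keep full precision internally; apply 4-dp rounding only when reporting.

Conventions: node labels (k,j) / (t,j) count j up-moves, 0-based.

params: Δt=0.04850 u=1.09667 d=0.91185 q=0.49324 e^(-rΔt)=0.99700
t_6 payoffs: 38.6106 29.7699 19.1374 6.3500 0.0000 0.0000 0.0000
k=5: node(5,0) S=47.8359 payoff=34.3941 vs cont=34.1472 → 34.3941 [stop]  node(5,1) S=57.5312 payoff=24.6988 vs cont=24.4519 → 24.6988 [stop]  node(5,2) S=69.1915 payoff=13.0385 vs cont=12.7916 → 13.0385 [stop]  node(5,3) S=83.2151 payoff=0.0000 vs cont=3.2082 → 3.2082 [wait]  node(5,4) S=100.0809 payoff=0.0000 vs cont=0.0000 → 0.0000 [wait]  node(5,5) S=120.3650 payoff=0.0000 vs cont=0.0000 → 0.0000 [wait]
k=4: node(4,0) S=52.4601 payoff=29.7699 vs cont=29.5230 → 29.7699 [stop]  node(4,1) S=63.0926 payoff=19.1374 vs cont=18.8905 → 19.1374 [stop]  node(4,2) S=75.8800 payoff=6.3500 vs cont=8.1652 → 8.1652 [wait]  node(4,3) S=91.2592 payoff=0.0000 vs cont=1.6209 → 1.6209 [wait]  node(4,4) S=109.7554 payoff=0.0000 vs cont=0.0000 → 0.0000 [wait]
k=3: node(3,0) S=57.5312 payoff=24.6988 vs cont=24.4519 → 24.6988 [stop]  node(3,1) S=69.1915 payoff=13.0385 vs cont=13.6843 → 13.6843 [wait]  node(3,2) S=83.2151 payoff=0.0000 vs cont=4.9225 → 4.9225 [wait]  node(3,3) S=100.0809 payoff=0.0000 vs cont=0.8189 → 0.8189 [wait]
k=2: node(2,0) S=63.0926 payoff=19.1374 vs cont=19.2081 → 19.2081 [wait]  node(2,1) S=75.8800 payoff=6.3500 vs cont=9.3345 → 9.3345 [wait]  node(2,2) S=91.2592 payoff=0.0000 vs cont=2.8897 → 2.8897 [wait]
k=1: node(1,0) S=69.1915 payoff=13.0385 vs cont=14.2950 → 14.2950 [wait]  node(1,1) S=83.2151 payoff=0.0000 vs cont=6.1372 → 6.1372 [wait]
k=0: node(0,0) S=75.8800 payoff=6.3500 vs cont=10.2403 → 10.2403 [wait]

price = 10.2403
tree:
10.2403
14.2950 6.1372
19.2081 9.3345 2.8897
24.6988 13.6843 4.9225 0.8189
29.7699 19.1374 8.1652 1.6209 0.0000
34.3941 24.6988 13.0385 3.2082 0.0000 0.0000
38.6106 29.7699 19.1374 6.3500 0.0000 0.0000 0.0000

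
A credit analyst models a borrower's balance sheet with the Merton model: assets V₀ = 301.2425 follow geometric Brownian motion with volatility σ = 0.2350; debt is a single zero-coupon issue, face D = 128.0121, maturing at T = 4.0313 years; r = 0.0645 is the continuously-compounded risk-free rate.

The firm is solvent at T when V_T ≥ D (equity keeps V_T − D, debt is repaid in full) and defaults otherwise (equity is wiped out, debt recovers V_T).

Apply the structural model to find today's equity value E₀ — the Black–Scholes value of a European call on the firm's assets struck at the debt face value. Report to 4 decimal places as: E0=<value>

E0=202.7808

With assets at 301.2425 and a single debt payment of 128.0121 at 4.0313 years:
d₁ = [ln(V₀/D) + (r + σ²/2)T] / (σ√T)
   = [ln(301.2425/128.0121) + (0.0645 + 0.5·0.2350²)·4.0313] / (0.2350·√4.0313)
   = [0.855791 + 0.371333] / 0.471835 = 2.600746
d₂ = d₁ − σ√T = 2.600746 − 0.471835 = 2.128911
N(d₁) = 0.995349,  N(d₂) = 0.983369,  e^(−rT) = 0.771037
E₀ = V₀·N(d₁) − D·e^(−rT)·N(d₂)
   = 301.2425·0.995349 − 128.0121·0.771037·0.983369 = 202.780826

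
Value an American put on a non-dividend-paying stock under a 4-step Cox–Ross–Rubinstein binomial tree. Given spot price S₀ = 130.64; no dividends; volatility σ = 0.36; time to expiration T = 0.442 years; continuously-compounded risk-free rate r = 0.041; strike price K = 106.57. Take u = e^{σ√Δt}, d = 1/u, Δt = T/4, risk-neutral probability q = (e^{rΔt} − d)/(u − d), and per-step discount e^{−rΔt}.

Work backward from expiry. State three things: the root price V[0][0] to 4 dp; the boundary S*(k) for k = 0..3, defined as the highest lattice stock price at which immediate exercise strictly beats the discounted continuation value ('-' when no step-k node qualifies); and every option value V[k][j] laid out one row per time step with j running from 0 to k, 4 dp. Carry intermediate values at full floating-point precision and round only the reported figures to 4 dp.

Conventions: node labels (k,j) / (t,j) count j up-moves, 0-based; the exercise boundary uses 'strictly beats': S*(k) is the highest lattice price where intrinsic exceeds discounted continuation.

price = 2.7363
boundary = - - - 91.2348
tree:
2.7363
4.9089 0.4918
8.7255 0.9668 0.0000
15.3352 1.9008 0.0000 0.0000
25.6252 3.7370 0.0000 0.0000 0.0000

Δt=0.11050, u=1.12712, d=0.88721, q=0.48905, disc=e^(-rΔt)=0.99548
k=4 terminal: V=max(K-S,0) → 25.6252 3.7370 0.0000 0.0000 0.0000
k=3: j=0 S=91.2348 intr=15.3352 cont=14.8534 V=15.3352[EX]; j=1 S=115.9056 intr=0.0000 cont=1.9008 V=1.9008[hold]; j=2 S=147.2475 intr=0.0000 cont=0.0000 V=0.0000[hold]; j=3 S=187.0646 intr=0.0000 cont=0.0000 V=0.0000[hold]  S*(3)=91.2348
k=2: j=0 S=102.8330 intr=3.7370 cont=8.7255 V=8.7255[hold]; j=1 S=130.6400 intr=0.0000 cont=0.9668 V=0.9668[hold]; j=2 S=165.9663 intr=0.0000 cont=0.0000 V=0.0000[hold]  S*(2)=-
k=1: j=0 S=115.9056 intr=0.0000 cont=4.9089 V=4.9089[hold]; j=1 S=147.2475 intr=0.0000 cont=0.4918 V=0.4918[hold]  S*(1)=-
k=0: j=0 S=130.6400 intr=0.0000 cont=2.7363 V=2.7363[hold]  S*(0)=-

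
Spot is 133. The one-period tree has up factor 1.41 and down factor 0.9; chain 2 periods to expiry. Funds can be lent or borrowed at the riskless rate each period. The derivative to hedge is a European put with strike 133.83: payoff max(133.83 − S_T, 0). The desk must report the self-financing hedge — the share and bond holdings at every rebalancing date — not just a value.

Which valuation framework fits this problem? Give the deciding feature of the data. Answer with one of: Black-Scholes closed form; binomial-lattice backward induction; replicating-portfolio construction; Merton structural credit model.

framework: replicating-portfolio construction

Key observation: a price alone would not answer the question — the per-node share/bond construction on the spot-133, 1.41/0.9 tree is required, and only the replicating-portfolio method yields it.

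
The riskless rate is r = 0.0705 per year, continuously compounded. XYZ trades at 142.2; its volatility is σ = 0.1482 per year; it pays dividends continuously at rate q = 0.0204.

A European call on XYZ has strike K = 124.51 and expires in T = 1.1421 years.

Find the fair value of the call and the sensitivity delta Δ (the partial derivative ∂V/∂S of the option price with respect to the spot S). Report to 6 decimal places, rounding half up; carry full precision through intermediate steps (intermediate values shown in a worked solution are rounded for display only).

price = 25.167486
Δ = 0.878881

σ√T = 0.1482·√1.1421 = 0.158380
d₁ = (ln(S/K) + (r−q+σ²/2)T) / (σ√T) = (ln(142.2/124.51) + (0.0705−0.0204+0.1482²/2)·1.1421) / 0.158380 = (0.132848 + 0.069761) / 0.158380 = 1.279264
d₂ = d₁ − σ√T = 1.279264 − 0.158380 = 1.120884
e^{−rT} = 0.922638
e^{−qT} = 0.976970
N(d₁) = 0.899598,  N(d₂) = 0.868831
Call price V = S·e^{−qT}·N(d₁) − K·e^{−rT}·N(d₂) = 124.976827 − 99.809341 = 25.167486
Δ = e^{−qT}·N(d₁) = 0.878881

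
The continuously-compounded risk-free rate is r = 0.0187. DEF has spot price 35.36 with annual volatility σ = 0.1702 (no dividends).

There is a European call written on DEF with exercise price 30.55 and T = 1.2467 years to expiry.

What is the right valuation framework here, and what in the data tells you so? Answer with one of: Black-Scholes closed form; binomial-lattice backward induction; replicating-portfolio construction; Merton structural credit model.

Key observation: a European claim on DEF (strike 30.55) — a lognormal (GBM) underlying with constant rate and volatility — has an exact closed-form value; no lattice or capital structure is involved.

framework: Black-Scholes closed form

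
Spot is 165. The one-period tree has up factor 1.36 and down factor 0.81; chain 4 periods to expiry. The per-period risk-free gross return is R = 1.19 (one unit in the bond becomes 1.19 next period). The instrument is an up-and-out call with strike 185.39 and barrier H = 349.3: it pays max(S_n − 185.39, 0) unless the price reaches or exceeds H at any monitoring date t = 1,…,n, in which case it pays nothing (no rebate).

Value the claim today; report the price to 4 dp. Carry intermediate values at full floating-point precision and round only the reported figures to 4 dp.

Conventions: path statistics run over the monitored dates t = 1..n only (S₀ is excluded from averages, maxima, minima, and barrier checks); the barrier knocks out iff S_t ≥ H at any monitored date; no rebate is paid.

No-arbitrage gives p* = (R−d)/(u−d) = 0.6909: enumerate every path, weight its payoff by its p*-probability, and discount by R^4.
Enumerate all 2^4 = 16 price paths (U = up ×1.36, D = down ×0.81); each path with k up-moves has probability p*^k·(1−p*)^(4−k).
DDDD: M=133.6500, payoff=0.0000, prob=0.009127
UDDD: M=224.4000, payoff=0.0000, prob=0.020402
DUDD: M=181.7640, payoff=0.0000, prob=0.020402
UUDD: M=305.1840, payoff=14.8412, prob=0.045605
DDUD: M=147.2288, payoff=0.0000, prob=0.020402
UDUD: M=247.1990, payoff=14.8412, prob=0.045605
DUUD: M=247.1990, payoff=14.8412, prob=0.045605
UUUD: M=415.0502, payoff=0.0000, prob=0.101941
DDDU: M=133.6500, payoff=0.0000, prob=0.020402
UDDU: M=224.4000, payoff=14.8412, prob=0.045605
DUDU: M=200.2312, payoff=14.8412, prob=0.045605
UUDU: M=336.1907, payoff=150.8007, prob=0.101941
DDUU: M=200.2312, payoff=14.8412, prob=0.045605
UDUU: M=336.1907, payoff=150.8007, prob=0.101941
DUUU: M=336.1907, payoff=150.8007, prob=0.101941
UUUU: M=564.4683, payoff=0.0000, prob=0.227868
Price = Σ prob·payoff / R^4 = 50.179348 / 2.005339 = 25.0229

price = 25.0229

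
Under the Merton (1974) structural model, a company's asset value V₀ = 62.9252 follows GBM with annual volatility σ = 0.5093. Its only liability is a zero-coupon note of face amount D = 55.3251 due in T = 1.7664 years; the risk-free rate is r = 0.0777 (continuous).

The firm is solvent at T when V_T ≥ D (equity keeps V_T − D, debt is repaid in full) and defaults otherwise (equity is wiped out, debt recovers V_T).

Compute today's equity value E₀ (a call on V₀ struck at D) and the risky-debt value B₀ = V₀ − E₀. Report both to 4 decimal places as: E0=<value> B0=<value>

Equity is a call on the firm's assets struck at D = 55.3251:
d₁ = [ln(V₀/D) + (r + σ²/2)T] / (σ√T)
   = [ln(62.9252/55.3251) + (0.0777 + 0.5·0.5093²)·1.7664] / (0.5093·√1.7664)
   = [0.128720 + 0.366339] / 0.676890 = 0.731373
d₂ = d₁ − σ√T = 0.731373 − 0.676890 = 0.054483
N(d₁) = 0.767724,  N(d₂) = 0.521725,  e^(−rT) = 0.871753
E₀ = V₀·N(d₁) − D·e^(−rT)·N(d₂)
   = 62.9252·0.767724 − 55.3251·0.871753·0.521725 = 23.146518
B₀ = V₀ − E₀ = 62.9252 − 23.146518 = 39.778682

E0=23.1465 B0=39.7787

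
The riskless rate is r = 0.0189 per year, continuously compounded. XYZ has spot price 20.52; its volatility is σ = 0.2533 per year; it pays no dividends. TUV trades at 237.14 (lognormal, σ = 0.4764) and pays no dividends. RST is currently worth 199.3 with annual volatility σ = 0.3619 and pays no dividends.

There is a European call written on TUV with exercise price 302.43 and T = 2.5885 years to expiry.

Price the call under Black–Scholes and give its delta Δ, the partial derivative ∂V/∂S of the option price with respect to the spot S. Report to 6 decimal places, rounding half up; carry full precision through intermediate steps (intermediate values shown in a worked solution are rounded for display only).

price = 55.313048
Δ = 0.551625

σ√T = 0.4764·√2.5885 = 0.766471
d₁ = (ln(S/K) + (r+σ²/2)T) / (σ√T) = (ln(237.14/302.43) + (0.0189+0.4764²/2)·2.5885) / 0.766471 = (-0.243199 + 0.342662) / 0.766471 = 0.129767
d₂ = d₁ − σ√T = 0.129767 − 0.766471 = -0.636704
e^{−rT} = 0.952255
N(d₁) = 0.551625,  N(d₂) = 0.262159
Call price V = S·N(d₁) − K·e^{−rT}·N(d₂) = 130.812245 − 75.499197 = 55.313048
Δ = N(d₁) = 0.551625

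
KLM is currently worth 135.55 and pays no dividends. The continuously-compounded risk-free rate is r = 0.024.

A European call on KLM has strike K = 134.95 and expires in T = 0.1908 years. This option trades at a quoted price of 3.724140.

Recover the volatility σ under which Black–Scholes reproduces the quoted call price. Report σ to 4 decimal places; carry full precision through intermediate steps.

At σ = 0.1309 the Black–Scholes value reproduces the quote:
σ√T = 0.1309·√0.1908 = 0.057178
d₁ = (ln(S/K) + (r+σ²/2)T) / (σ√T) = (ln(135.55/134.95) + (0.024+0.1309²/2)·0.1908) / 0.057178 = (0.004436 + 0.006214) / 0.057178 = 0.186262
d₂ = d₁ − σ√T = 0.186262 − 0.057178 = 0.129084
e^{−rT} = 0.995431
N(d₁) = 0.573880,  N(d₂) = 0.551354
V = S·N(d₁) − K·e^{−rT}·N(d₂) = 77.789492 − 74.065352 = 3.724140 (equal to the quote); since ∂V/∂σ > 0 for all σ, the implied volatility is unique

sigma = 0.1309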